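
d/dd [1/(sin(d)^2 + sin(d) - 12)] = -(2*sin(d) + 1)*cos(d)/(sin(d)^2 + sin(d) - 12)^2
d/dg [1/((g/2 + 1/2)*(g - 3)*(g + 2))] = 2*(7 - 3*g^2)/(g^6 - 14*g^4 - 12*g^3 + 49*g^2 + 84*g + 36)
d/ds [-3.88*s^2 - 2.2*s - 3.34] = -7.76*s - 2.2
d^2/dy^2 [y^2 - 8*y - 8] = 2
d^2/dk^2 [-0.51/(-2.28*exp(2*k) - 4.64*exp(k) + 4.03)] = (0.51*(4.56*exp(k) + 4.64)*(9.12*exp(k) + 9.28)*exp(k) - (4.6512*exp(k) + 2.3664)*(2.28*exp(2*k) + 4.64*exp(k) - 4.03))*exp(k)/(2.28*exp(2*k) + 4.64*exp(k) - 4.03)^3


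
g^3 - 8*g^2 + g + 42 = (g - 7)*(g - 3)*(g + 2)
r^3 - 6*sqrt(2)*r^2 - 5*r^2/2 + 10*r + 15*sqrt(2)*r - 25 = (r - 5/2)*(r - 5*sqrt(2))*(r - sqrt(2))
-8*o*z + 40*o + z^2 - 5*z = (-8*o + z)*(z - 5)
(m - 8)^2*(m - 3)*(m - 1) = m^4 - 20*m^3 + 131*m^2 - 304*m + 192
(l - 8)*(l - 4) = l^2 - 12*l + 32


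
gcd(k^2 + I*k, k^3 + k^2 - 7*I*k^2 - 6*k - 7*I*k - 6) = 1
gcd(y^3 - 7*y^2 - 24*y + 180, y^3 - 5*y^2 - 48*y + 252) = y^2 - 12*y + 36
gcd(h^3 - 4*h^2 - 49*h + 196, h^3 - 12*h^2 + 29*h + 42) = h - 7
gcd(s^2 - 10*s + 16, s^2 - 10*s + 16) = s^2 - 10*s + 16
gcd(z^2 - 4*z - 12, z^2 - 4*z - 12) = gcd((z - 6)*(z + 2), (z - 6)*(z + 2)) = z^2 - 4*z - 12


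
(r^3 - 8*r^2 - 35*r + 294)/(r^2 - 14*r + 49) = r + 6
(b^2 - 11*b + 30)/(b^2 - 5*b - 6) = (b - 5)/(b + 1)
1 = 1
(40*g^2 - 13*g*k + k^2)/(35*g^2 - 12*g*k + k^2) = (8*g - k)/(7*g - k)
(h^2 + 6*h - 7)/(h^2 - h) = (h + 7)/h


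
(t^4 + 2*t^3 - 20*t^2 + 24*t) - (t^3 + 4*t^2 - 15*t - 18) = t^4 + t^3 - 24*t^2 + 39*t + 18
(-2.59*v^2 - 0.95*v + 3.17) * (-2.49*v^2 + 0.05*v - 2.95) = 6.4491*v^4 + 2.236*v^3 - 0.300300000000001*v^2 + 2.961*v - 9.3515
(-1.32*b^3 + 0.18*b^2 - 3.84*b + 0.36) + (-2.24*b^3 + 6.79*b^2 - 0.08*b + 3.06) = -3.56*b^3 + 6.97*b^2 - 3.92*b + 3.42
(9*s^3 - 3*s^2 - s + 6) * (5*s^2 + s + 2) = 45*s^5 - 6*s^4 + 10*s^3 + 23*s^2 + 4*s + 12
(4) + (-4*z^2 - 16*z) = -4*z^2 - 16*z + 4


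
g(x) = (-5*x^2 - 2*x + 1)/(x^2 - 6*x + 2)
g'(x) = (6 - 2*x)*(-5*x^2 - 2*x + 1)/(x^2 - 6*x + 2)^2 + (-10*x - 2)/(x^2 - 6*x + 2) = 2*(16*x^2 - 11*x + 1)/(x^4 - 12*x^3 + 40*x^2 - 24*x + 4)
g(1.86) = 3.51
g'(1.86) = 2.21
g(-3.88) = -1.65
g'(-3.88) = 0.35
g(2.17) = 4.26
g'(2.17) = 2.63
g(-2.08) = -0.88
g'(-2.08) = 0.53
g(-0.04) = 0.48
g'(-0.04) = 0.58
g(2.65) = 5.73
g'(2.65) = 3.56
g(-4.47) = -1.84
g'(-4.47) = 0.31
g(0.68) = 1.65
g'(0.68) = 0.70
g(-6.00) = -2.26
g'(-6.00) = 0.23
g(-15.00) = -3.45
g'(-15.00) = 0.07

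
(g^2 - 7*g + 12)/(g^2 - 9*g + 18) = (g - 4)/(g - 6)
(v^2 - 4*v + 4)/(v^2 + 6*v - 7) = (v^2 - 4*v + 4)/(v^2 + 6*v - 7)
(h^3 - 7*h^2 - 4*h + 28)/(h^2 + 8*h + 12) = (h^2 - 9*h + 14)/(h + 6)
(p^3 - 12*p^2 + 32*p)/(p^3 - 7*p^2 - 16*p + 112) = p*(p - 8)/(p^2 - 3*p - 28)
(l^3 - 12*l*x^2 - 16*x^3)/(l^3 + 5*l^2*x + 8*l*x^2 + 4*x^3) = (l - 4*x)/(l + x)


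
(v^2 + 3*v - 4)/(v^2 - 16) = (v - 1)/(v - 4)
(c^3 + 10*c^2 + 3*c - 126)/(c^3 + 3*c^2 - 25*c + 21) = (c + 6)/(c - 1)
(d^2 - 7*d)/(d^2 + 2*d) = (d - 7)/(d + 2)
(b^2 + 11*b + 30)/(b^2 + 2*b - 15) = (b + 6)/(b - 3)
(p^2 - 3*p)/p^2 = (p - 3)/p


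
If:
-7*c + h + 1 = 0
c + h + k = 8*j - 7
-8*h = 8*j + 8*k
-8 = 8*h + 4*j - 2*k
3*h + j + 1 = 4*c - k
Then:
No Solution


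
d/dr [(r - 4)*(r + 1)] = 2*r - 3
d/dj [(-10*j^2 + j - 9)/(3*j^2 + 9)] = (-j^2 - 42*j + 3)/(3*(j^4 + 6*j^2 + 9))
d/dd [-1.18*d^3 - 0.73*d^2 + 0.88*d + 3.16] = -3.54*d^2 - 1.46*d + 0.88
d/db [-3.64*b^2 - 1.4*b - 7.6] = -7.28*b - 1.4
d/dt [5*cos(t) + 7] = -5*sin(t)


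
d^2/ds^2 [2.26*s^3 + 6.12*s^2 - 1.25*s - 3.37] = 13.56*s + 12.24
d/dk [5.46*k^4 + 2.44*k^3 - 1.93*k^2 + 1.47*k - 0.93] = 21.84*k^3 + 7.32*k^2 - 3.86*k + 1.47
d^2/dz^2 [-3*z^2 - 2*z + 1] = -6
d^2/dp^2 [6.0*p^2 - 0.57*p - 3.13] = 12.0000000000000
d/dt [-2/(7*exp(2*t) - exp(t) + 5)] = (28*exp(t) - 2)*exp(t)/(7*exp(2*t) - exp(t) + 5)^2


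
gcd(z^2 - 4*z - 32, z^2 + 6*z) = 1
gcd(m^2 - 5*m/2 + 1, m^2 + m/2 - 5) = m - 2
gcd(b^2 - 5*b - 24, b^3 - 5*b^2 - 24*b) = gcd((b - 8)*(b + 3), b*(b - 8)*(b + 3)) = b^2 - 5*b - 24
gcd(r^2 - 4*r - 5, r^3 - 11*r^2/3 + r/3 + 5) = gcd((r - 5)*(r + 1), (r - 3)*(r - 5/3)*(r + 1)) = r + 1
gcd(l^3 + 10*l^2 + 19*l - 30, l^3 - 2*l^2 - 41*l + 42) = l^2 + 5*l - 6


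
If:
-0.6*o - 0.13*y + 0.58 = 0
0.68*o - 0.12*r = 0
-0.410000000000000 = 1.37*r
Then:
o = -0.05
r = -0.30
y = 4.71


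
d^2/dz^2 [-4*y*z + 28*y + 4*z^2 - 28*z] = 8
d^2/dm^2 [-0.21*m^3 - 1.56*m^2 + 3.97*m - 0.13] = -1.26*m - 3.12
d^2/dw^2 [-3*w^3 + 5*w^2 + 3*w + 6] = 10 - 18*w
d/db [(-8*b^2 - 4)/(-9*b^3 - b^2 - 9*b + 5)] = 4*(-18*b^4 - 9*b^2 - 22*b - 9)/(81*b^6 + 18*b^5 + 163*b^4 - 72*b^3 + 71*b^2 - 90*b + 25)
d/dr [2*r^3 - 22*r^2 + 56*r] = 6*r^2 - 44*r + 56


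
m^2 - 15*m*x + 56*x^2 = (m - 8*x)*(m - 7*x)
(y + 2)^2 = y^2 + 4*y + 4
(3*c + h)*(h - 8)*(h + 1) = 3*c*h^2 - 21*c*h - 24*c + h^3 - 7*h^2 - 8*h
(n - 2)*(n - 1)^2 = n^3 - 4*n^2 + 5*n - 2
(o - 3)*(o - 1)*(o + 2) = o^3 - 2*o^2 - 5*o + 6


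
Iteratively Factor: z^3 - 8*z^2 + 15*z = (z - 5)*(z^2 - 3*z) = (z - 5)*(z - 3)*(z)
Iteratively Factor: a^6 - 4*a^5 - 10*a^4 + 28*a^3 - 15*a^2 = (a + 3)*(a^5 - 7*a^4 + 11*a^3 - 5*a^2) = (a - 5)*(a + 3)*(a^4 - 2*a^3 + a^2) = a*(a - 5)*(a + 3)*(a^3 - 2*a^2 + a) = a^2*(a - 5)*(a + 3)*(a^2 - 2*a + 1) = a^2*(a - 5)*(a - 1)*(a + 3)*(a - 1)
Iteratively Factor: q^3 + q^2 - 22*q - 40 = (q - 5)*(q^2 + 6*q + 8) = (q - 5)*(q + 2)*(q + 4)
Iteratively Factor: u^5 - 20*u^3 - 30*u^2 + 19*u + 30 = (u - 5)*(u^4 + 5*u^3 + 5*u^2 - 5*u - 6) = (u - 5)*(u + 1)*(u^3 + 4*u^2 + u - 6) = (u - 5)*(u + 1)*(u + 2)*(u^2 + 2*u - 3) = (u - 5)*(u - 1)*(u + 1)*(u + 2)*(u + 3)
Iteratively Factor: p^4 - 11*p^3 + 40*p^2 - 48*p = (p - 4)*(p^3 - 7*p^2 + 12*p) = (p - 4)*(p - 3)*(p^2 - 4*p) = (p - 4)^2*(p - 3)*(p)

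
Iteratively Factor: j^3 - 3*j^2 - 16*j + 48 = (j - 4)*(j^2 + j - 12) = (j - 4)*(j - 3)*(j + 4)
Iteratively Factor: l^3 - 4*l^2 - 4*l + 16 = (l - 4)*(l^2 - 4) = (l - 4)*(l + 2)*(l - 2)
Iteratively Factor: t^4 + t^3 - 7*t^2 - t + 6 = (t + 3)*(t^3 - 2*t^2 - t + 2) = (t + 1)*(t + 3)*(t^2 - 3*t + 2) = (t - 1)*(t + 1)*(t + 3)*(t - 2)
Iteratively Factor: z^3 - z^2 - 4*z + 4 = (z - 1)*(z^2 - 4) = (z - 2)*(z - 1)*(z + 2)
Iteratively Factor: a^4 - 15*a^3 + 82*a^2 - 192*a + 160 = (a - 4)*(a^3 - 11*a^2 + 38*a - 40) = (a - 4)^2*(a^2 - 7*a + 10) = (a - 4)^2*(a - 2)*(a - 5)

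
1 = 1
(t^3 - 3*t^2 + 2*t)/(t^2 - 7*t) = (t^2 - 3*t + 2)/(t - 7)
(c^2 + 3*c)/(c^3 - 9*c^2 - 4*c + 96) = c/(c^2 - 12*c + 32)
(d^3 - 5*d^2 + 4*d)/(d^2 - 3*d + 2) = d*(d - 4)/(d - 2)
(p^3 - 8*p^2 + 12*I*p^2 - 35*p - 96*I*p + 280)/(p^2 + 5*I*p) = p - 8 + 7*I - 56*I/p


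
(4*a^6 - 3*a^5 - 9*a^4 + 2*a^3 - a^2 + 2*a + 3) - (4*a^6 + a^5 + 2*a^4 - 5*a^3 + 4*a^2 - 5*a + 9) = -4*a^5 - 11*a^4 + 7*a^3 - 5*a^2 + 7*a - 6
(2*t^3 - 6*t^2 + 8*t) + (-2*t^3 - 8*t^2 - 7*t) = -14*t^2 + t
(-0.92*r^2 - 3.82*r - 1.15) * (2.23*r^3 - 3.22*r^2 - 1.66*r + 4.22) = -2.0516*r^5 - 5.5562*r^4 + 11.2631*r^3 + 6.1618*r^2 - 14.2114*r - 4.853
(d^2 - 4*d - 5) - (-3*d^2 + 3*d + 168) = 4*d^2 - 7*d - 173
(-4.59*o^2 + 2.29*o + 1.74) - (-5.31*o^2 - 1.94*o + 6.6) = 0.72*o^2 + 4.23*o - 4.86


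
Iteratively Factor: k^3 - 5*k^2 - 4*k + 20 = (k - 5)*(k^2 - 4) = (k - 5)*(k - 2)*(k + 2)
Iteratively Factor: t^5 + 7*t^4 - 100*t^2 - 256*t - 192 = (t + 4)*(t^4 + 3*t^3 - 12*t^2 - 52*t - 48) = (t + 2)*(t + 4)*(t^3 + t^2 - 14*t - 24) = (t + 2)*(t + 3)*(t + 4)*(t^2 - 2*t - 8) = (t - 4)*(t + 2)*(t + 3)*(t + 4)*(t + 2)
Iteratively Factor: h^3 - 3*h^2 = (h)*(h^2 - 3*h) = h^2*(h - 3)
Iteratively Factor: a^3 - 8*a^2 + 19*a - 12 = (a - 4)*(a^2 - 4*a + 3) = (a - 4)*(a - 1)*(a - 3)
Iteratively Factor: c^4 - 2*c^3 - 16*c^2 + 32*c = (c - 4)*(c^3 + 2*c^2 - 8*c) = (c - 4)*(c + 4)*(c^2 - 2*c) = (c - 4)*(c - 2)*(c + 4)*(c)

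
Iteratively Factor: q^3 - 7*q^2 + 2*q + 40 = (q - 5)*(q^2 - 2*q - 8) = (q - 5)*(q + 2)*(q - 4)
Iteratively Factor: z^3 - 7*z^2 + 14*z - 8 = (z - 2)*(z^2 - 5*z + 4) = (z - 4)*(z - 2)*(z - 1)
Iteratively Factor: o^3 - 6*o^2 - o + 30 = (o + 2)*(o^2 - 8*o + 15) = (o - 3)*(o + 2)*(o - 5)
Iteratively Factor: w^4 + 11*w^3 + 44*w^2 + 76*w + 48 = (w + 2)*(w^3 + 9*w^2 + 26*w + 24) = (w + 2)*(w + 3)*(w^2 + 6*w + 8) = (w + 2)*(w + 3)*(w + 4)*(w + 2)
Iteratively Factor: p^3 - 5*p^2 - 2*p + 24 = (p - 3)*(p^2 - 2*p - 8) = (p - 3)*(p + 2)*(p - 4)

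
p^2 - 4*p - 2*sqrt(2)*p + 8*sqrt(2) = (p - 4)*(p - 2*sqrt(2))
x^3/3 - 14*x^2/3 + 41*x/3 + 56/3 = (x/3 + 1/3)*(x - 8)*(x - 7)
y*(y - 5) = y^2 - 5*y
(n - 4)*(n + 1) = n^2 - 3*n - 4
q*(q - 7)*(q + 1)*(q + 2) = q^4 - 4*q^3 - 19*q^2 - 14*q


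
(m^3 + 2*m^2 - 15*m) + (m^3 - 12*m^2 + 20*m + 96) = 2*m^3 - 10*m^2 + 5*m + 96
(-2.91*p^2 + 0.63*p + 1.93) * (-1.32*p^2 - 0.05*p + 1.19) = 3.8412*p^4 - 0.6861*p^3 - 6.042*p^2 + 0.6532*p + 2.2967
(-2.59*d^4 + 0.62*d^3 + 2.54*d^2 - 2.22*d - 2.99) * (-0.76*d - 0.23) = 1.9684*d^5 + 0.1245*d^4 - 2.073*d^3 + 1.103*d^2 + 2.783*d + 0.6877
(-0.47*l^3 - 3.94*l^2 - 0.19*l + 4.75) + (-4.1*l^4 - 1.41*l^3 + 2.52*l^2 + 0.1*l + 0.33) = -4.1*l^4 - 1.88*l^3 - 1.42*l^2 - 0.09*l + 5.08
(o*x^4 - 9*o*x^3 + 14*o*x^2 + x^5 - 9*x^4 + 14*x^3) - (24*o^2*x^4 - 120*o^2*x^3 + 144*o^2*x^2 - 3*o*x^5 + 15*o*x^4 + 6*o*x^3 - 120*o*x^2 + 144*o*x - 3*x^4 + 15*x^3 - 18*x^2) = -24*o^2*x^4 + 120*o^2*x^3 - 144*o^2*x^2 + 3*o*x^5 - 14*o*x^4 - 15*o*x^3 + 134*o*x^2 - 144*o*x + x^5 - 6*x^4 - x^3 + 18*x^2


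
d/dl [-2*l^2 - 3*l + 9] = -4*l - 3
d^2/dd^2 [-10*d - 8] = 0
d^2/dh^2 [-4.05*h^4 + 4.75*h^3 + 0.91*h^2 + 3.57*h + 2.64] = -48.6*h^2 + 28.5*h + 1.82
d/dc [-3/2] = 0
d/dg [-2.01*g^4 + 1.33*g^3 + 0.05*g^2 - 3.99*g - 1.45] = -8.04*g^3 + 3.99*g^2 + 0.1*g - 3.99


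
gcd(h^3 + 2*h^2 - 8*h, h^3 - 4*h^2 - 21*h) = h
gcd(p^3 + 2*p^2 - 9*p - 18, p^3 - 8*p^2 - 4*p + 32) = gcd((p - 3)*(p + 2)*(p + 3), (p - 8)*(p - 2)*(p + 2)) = p + 2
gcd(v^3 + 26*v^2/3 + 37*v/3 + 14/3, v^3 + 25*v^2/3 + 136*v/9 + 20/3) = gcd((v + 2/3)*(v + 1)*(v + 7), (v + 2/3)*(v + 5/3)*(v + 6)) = v + 2/3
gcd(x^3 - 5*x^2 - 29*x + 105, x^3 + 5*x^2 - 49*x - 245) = x^2 - 2*x - 35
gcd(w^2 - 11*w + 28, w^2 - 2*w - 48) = 1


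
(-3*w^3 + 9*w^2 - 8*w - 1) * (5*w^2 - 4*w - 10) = -15*w^5 + 57*w^4 - 46*w^3 - 63*w^2 + 84*w + 10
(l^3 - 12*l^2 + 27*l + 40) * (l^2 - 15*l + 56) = l^5 - 27*l^4 + 263*l^3 - 1037*l^2 + 912*l + 2240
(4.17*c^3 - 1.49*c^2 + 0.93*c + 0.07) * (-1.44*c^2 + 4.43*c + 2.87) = -6.0048*c^5 + 20.6187*c^4 + 4.028*c^3 - 0.2572*c^2 + 2.9792*c + 0.2009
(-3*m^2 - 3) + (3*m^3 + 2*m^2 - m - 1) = 3*m^3 - m^2 - m - 4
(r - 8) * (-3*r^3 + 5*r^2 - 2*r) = -3*r^4 + 29*r^3 - 42*r^2 + 16*r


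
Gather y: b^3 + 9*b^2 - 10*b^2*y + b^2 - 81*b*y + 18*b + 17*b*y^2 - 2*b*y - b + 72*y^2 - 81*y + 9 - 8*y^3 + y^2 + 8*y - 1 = b^3 + 10*b^2 + 17*b - 8*y^3 + y^2*(17*b + 73) + y*(-10*b^2 - 83*b - 73) + 8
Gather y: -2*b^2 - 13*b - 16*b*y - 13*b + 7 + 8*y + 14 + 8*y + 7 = -2*b^2 - 26*b + y*(16 - 16*b) + 28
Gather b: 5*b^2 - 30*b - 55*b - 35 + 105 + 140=5*b^2 - 85*b + 210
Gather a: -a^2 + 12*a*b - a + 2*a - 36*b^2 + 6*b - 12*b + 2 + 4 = -a^2 + a*(12*b + 1) - 36*b^2 - 6*b + 6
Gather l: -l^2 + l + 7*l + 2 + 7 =-l^2 + 8*l + 9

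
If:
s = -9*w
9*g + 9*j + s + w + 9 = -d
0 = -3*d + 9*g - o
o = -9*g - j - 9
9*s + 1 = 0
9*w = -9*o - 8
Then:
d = -511/207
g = -15476/16767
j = 388/1863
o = -73/81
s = -1/9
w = 1/81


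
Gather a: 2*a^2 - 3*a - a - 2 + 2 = 2*a^2 - 4*a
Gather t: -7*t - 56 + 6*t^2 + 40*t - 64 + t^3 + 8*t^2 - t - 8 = t^3 + 14*t^2 + 32*t - 128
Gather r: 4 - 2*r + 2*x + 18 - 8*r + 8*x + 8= -10*r + 10*x + 30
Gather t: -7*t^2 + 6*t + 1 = -7*t^2 + 6*t + 1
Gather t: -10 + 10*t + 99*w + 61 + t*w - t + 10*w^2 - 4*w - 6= t*(w + 9) + 10*w^2 + 95*w + 45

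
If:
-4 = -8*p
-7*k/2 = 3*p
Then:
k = -3/7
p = 1/2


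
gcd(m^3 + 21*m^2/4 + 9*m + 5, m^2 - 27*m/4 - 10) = m + 5/4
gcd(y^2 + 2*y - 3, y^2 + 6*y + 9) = y + 3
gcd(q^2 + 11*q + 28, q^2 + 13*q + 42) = q + 7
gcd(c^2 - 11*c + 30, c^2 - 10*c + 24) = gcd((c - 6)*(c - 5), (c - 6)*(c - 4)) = c - 6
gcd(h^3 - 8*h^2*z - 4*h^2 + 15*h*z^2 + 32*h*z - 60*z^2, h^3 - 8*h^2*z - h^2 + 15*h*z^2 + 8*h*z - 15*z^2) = h^2 - 8*h*z + 15*z^2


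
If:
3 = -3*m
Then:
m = -1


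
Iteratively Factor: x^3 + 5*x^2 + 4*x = (x + 4)*(x^2 + x) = x*(x + 4)*(x + 1)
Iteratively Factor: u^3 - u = (u + 1)*(u^2 - u) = u*(u + 1)*(u - 1)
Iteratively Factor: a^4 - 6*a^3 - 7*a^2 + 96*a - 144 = (a - 3)*(a^3 - 3*a^2 - 16*a + 48) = (a - 4)*(a - 3)*(a^2 + a - 12) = (a - 4)*(a - 3)^2*(a + 4)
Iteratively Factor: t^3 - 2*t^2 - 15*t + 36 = (t - 3)*(t^2 + t - 12) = (t - 3)*(t + 4)*(t - 3)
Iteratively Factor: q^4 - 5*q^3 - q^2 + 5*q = (q - 5)*(q^3 - q) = (q - 5)*(q + 1)*(q^2 - q) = q*(q - 5)*(q + 1)*(q - 1)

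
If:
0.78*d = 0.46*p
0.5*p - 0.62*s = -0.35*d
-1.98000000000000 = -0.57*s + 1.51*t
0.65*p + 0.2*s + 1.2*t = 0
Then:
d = 0.67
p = 1.13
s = 1.29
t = -0.83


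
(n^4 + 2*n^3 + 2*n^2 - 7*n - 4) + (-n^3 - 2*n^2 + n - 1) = n^4 + n^3 - 6*n - 5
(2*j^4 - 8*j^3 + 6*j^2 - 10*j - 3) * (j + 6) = 2*j^5 + 4*j^4 - 42*j^3 + 26*j^2 - 63*j - 18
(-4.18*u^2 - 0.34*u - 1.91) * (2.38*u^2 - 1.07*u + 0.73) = -9.9484*u^4 + 3.6634*u^3 - 7.2334*u^2 + 1.7955*u - 1.3943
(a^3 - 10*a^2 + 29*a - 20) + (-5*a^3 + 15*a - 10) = -4*a^3 - 10*a^2 + 44*a - 30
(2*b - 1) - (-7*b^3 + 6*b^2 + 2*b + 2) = 7*b^3 - 6*b^2 - 3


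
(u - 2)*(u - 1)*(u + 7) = u^3 + 4*u^2 - 19*u + 14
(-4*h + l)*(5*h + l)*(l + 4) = -20*h^2*l - 80*h^2 + h*l^2 + 4*h*l + l^3 + 4*l^2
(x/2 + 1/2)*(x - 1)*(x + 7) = x^3/2 + 7*x^2/2 - x/2 - 7/2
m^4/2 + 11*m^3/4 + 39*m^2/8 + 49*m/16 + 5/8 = (m/2 + 1/4)*(m + 1/2)*(m + 2)*(m + 5/2)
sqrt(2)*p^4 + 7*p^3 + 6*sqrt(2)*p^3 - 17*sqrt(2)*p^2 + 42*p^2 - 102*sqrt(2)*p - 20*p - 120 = (p + 6)*(p - 2*sqrt(2))*(p + 5*sqrt(2))*(sqrt(2)*p + 1)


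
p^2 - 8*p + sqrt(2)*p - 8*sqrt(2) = (p - 8)*(p + sqrt(2))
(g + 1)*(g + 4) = g^2 + 5*g + 4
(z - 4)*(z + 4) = z^2 - 16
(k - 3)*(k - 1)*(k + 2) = k^3 - 2*k^2 - 5*k + 6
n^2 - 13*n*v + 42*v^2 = (n - 7*v)*(n - 6*v)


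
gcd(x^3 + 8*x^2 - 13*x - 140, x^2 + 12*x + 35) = x^2 + 12*x + 35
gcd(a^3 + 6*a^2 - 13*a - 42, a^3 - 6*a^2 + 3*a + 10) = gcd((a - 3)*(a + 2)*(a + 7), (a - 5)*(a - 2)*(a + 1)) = 1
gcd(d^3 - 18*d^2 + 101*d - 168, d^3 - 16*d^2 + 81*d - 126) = d^2 - 10*d + 21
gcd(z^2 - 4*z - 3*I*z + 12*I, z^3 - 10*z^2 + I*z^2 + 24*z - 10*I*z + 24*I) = z - 4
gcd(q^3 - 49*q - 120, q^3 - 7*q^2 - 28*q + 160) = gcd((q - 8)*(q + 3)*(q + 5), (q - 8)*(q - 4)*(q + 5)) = q^2 - 3*q - 40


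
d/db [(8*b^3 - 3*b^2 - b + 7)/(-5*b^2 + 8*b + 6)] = (-40*b^4 + 128*b^3 + 115*b^2 + 34*b - 62)/(25*b^4 - 80*b^3 + 4*b^2 + 96*b + 36)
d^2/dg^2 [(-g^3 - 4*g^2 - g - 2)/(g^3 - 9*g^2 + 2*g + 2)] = 2*(-13*g^6 + 3*g^5 + 51*g^4 + 27*g^3 - 714*g^2 + 54*g - 56)/(g^9 - 27*g^8 + 249*g^7 - 831*g^6 + 390*g^5 + 402*g^4 - 196*g^3 - 84*g^2 + 24*g + 8)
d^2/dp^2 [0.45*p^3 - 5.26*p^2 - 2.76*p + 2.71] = 2.7*p - 10.52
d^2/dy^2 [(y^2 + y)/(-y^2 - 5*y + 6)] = 4*(2*y^3 - 9*y^2 - 9*y - 33)/(y^6 + 15*y^5 + 57*y^4 - 55*y^3 - 342*y^2 + 540*y - 216)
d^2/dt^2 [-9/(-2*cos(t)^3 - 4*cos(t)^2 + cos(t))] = 9*((4*cos(t) + cos(2*t))*(cos(t) + 16*cos(2*t) + 9*cos(3*t))*cos(t)/2 + 2*(6*cos(t)^2 + 8*cos(t) - 1)^2*sin(t)^2)/((4*cos(t) + cos(2*t))^3*cos(t)^3)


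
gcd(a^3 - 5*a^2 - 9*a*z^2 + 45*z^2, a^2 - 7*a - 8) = 1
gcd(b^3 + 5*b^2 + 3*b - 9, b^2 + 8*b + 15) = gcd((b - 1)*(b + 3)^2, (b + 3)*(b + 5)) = b + 3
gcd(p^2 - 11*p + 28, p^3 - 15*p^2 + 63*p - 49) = p - 7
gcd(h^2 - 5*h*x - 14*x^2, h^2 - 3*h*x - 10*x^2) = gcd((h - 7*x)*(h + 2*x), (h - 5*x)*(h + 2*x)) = h + 2*x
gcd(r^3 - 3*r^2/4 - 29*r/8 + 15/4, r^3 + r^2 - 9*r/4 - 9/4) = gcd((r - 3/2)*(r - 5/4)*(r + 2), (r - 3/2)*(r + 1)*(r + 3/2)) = r - 3/2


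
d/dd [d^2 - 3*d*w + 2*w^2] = 2*d - 3*w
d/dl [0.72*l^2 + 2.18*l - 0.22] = 1.44*l + 2.18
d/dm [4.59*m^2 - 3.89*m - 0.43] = 9.18*m - 3.89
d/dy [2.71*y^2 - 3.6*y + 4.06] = 5.42*y - 3.6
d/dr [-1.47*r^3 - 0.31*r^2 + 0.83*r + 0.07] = -4.41*r^2 - 0.62*r + 0.83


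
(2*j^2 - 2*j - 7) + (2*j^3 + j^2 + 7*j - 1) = 2*j^3 + 3*j^2 + 5*j - 8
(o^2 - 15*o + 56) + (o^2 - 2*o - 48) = 2*o^2 - 17*o + 8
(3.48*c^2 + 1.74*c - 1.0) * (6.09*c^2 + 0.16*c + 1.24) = 21.1932*c^4 + 11.1534*c^3 - 1.4964*c^2 + 1.9976*c - 1.24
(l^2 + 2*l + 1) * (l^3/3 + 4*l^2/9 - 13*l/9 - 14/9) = l^5/3 + 10*l^4/9 - 2*l^3/9 - 4*l^2 - 41*l/9 - 14/9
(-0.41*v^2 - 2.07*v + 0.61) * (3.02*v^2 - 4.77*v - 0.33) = -1.2382*v^4 - 4.2957*v^3 + 11.8514*v^2 - 2.2266*v - 0.2013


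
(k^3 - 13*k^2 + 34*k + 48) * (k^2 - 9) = k^5 - 13*k^4 + 25*k^3 + 165*k^2 - 306*k - 432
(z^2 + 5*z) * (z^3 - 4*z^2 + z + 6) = z^5 + z^4 - 19*z^3 + 11*z^2 + 30*z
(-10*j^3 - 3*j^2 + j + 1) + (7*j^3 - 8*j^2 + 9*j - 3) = -3*j^3 - 11*j^2 + 10*j - 2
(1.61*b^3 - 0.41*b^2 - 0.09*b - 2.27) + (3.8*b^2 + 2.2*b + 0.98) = 1.61*b^3 + 3.39*b^2 + 2.11*b - 1.29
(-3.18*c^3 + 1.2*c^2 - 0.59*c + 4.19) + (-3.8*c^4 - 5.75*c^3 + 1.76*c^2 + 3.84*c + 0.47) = -3.8*c^4 - 8.93*c^3 + 2.96*c^2 + 3.25*c + 4.66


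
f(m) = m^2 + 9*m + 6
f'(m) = 2*m + 9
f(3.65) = 52.17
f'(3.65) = 16.30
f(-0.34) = 3.06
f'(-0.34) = 8.32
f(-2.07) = -8.35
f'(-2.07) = 4.86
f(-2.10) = -8.49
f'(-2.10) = 4.80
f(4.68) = 70.02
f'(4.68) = 18.36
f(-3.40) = -13.04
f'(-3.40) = 2.20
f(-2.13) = -8.63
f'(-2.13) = 4.74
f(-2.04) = -8.20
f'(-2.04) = 4.92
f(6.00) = 96.00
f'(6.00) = 21.00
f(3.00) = 42.00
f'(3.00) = 15.00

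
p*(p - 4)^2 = p^3 - 8*p^2 + 16*p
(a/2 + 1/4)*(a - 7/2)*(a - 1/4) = a^3/2 - 13*a^2/8 - a/2 + 7/32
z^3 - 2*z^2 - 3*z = z*(z - 3)*(z + 1)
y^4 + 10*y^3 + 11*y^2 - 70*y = y*(y - 2)*(y + 5)*(y + 7)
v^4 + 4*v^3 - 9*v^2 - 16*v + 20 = (v - 2)*(v - 1)*(v + 2)*(v + 5)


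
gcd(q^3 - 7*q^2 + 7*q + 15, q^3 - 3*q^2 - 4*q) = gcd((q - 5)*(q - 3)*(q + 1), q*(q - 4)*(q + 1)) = q + 1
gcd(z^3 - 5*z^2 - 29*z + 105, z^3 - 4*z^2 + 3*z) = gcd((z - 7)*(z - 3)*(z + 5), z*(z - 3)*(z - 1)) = z - 3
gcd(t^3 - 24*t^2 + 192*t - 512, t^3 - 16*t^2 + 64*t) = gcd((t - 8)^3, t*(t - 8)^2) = t^2 - 16*t + 64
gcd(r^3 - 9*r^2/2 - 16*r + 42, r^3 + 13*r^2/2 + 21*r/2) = r + 7/2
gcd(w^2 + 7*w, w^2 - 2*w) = w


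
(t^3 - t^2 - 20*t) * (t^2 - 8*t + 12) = t^5 - 9*t^4 + 148*t^2 - 240*t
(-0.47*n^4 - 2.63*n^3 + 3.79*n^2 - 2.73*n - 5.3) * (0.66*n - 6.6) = -0.3102*n^5 + 1.3662*n^4 + 19.8594*n^3 - 26.8158*n^2 + 14.52*n + 34.98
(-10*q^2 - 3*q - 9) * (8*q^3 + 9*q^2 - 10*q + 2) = -80*q^5 - 114*q^4 + q^3 - 71*q^2 + 84*q - 18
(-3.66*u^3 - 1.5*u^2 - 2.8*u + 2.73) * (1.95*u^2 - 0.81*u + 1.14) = -7.137*u^5 + 0.0396000000000005*u^4 - 8.4174*u^3 + 5.8815*u^2 - 5.4033*u + 3.1122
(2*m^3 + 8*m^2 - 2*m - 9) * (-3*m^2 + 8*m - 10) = -6*m^5 - 8*m^4 + 50*m^3 - 69*m^2 - 52*m + 90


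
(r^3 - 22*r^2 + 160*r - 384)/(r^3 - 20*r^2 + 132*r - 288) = (r - 8)/(r - 6)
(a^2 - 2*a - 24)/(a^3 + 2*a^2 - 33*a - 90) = (a + 4)/(a^2 + 8*a + 15)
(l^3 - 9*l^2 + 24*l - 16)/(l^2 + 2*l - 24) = (l^2 - 5*l + 4)/(l + 6)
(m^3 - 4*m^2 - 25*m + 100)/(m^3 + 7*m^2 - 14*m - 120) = (m - 5)/(m + 6)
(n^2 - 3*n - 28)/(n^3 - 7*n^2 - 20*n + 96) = (n - 7)/(n^2 - 11*n + 24)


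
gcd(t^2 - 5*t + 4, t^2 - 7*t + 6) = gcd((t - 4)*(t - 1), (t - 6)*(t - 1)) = t - 1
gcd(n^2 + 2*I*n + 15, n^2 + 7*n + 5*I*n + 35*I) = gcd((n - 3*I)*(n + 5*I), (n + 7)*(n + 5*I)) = n + 5*I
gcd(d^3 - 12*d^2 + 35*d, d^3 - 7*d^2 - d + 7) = d - 7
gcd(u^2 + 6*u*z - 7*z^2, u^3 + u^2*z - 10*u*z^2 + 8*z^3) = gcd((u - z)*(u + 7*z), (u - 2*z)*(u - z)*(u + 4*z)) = -u + z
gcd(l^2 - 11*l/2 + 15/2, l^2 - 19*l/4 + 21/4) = l - 3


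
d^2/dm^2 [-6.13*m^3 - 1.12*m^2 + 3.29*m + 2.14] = -36.78*m - 2.24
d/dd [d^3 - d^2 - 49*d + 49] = 3*d^2 - 2*d - 49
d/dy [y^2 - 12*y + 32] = 2*y - 12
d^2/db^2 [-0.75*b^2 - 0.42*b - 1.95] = -1.50000000000000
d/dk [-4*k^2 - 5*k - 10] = -8*k - 5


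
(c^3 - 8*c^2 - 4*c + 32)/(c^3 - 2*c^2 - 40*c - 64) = (c - 2)/(c + 4)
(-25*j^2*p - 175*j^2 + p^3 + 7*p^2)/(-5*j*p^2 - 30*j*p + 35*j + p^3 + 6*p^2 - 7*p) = (5*j + p)/(p - 1)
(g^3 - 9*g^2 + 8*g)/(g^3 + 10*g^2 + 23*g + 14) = g*(g^2 - 9*g + 8)/(g^3 + 10*g^2 + 23*g + 14)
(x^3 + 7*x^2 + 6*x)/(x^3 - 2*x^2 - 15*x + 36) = x*(x^2 + 7*x + 6)/(x^3 - 2*x^2 - 15*x + 36)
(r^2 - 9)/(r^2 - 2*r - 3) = (r + 3)/(r + 1)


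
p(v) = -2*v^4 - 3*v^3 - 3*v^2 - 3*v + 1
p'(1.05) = -28.48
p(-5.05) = -974.75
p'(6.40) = -2507.19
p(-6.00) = -2033.00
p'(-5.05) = 828.08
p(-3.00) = -98.00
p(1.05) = -11.36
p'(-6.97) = 2310.46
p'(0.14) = -4.04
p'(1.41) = -51.78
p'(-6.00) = 1437.00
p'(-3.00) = 150.00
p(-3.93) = -328.54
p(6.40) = -4282.96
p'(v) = -8*v^3 - 9*v^2 - 6*v - 3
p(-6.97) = -3828.21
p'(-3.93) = 367.16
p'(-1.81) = 25.81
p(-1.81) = -7.07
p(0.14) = 0.51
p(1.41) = -25.51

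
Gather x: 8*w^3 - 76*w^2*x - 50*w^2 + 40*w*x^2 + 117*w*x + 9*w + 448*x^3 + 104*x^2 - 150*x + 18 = 8*w^3 - 50*w^2 + 9*w + 448*x^3 + x^2*(40*w + 104) + x*(-76*w^2 + 117*w - 150) + 18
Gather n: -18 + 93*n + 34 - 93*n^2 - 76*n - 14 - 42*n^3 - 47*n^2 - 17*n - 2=-42*n^3 - 140*n^2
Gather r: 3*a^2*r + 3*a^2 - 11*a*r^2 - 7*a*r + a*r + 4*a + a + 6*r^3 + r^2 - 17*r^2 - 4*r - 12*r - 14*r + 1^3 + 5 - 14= 3*a^2 + 5*a + 6*r^3 + r^2*(-11*a - 16) + r*(3*a^2 - 6*a - 30) - 8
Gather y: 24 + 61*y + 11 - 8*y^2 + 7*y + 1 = -8*y^2 + 68*y + 36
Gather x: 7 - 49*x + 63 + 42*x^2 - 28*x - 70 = 42*x^2 - 77*x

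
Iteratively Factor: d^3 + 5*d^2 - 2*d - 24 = (d - 2)*(d^2 + 7*d + 12) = (d - 2)*(d + 4)*(d + 3)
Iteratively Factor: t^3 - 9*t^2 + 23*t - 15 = (t - 3)*(t^2 - 6*t + 5) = (t - 5)*(t - 3)*(t - 1)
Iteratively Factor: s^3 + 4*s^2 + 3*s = (s + 3)*(s^2 + s) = s*(s + 3)*(s + 1)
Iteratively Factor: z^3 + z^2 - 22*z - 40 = (z + 4)*(z^2 - 3*z - 10) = (z + 2)*(z + 4)*(z - 5)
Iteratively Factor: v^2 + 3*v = (v)*(v + 3)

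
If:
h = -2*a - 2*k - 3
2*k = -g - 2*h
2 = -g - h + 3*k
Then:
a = 3*k/2 - 5/2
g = 8*k - 4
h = 2 - 5*k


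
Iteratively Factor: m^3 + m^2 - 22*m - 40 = (m + 4)*(m^2 - 3*m - 10) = (m - 5)*(m + 4)*(m + 2)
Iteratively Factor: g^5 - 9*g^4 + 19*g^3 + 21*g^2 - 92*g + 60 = (g - 2)*(g^4 - 7*g^3 + 5*g^2 + 31*g - 30) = (g - 2)*(g - 1)*(g^3 - 6*g^2 - g + 30) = (g - 2)*(g - 1)*(g + 2)*(g^2 - 8*g + 15) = (g - 5)*(g - 2)*(g - 1)*(g + 2)*(g - 3)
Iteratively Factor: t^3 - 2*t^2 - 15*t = (t - 5)*(t^2 + 3*t) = t*(t - 5)*(t + 3)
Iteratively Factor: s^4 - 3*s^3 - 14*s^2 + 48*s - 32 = (s - 2)*(s^3 - s^2 - 16*s + 16) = (s - 2)*(s + 4)*(s^2 - 5*s + 4) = (s - 2)*(s - 1)*(s + 4)*(s - 4)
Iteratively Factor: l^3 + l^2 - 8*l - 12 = (l + 2)*(l^2 - l - 6) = (l - 3)*(l + 2)*(l + 2)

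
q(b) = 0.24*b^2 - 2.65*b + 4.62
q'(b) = 0.48*b - 2.65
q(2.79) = -0.91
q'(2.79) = -1.31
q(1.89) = 0.47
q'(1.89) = -1.74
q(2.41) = -0.37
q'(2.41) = -1.49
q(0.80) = 2.65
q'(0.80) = -2.27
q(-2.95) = 14.53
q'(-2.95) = -4.07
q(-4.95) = 23.62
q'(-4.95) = -5.03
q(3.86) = -2.03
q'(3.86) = -0.80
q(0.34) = 3.75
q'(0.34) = -2.49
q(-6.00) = 29.16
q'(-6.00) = -5.53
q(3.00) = -1.17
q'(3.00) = -1.21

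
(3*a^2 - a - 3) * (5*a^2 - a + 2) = 15*a^4 - 8*a^3 - 8*a^2 + a - 6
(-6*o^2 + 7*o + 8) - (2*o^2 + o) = -8*o^2 + 6*o + 8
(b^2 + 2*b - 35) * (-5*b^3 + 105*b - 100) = -5*b^5 - 10*b^4 + 280*b^3 + 110*b^2 - 3875*b + 3500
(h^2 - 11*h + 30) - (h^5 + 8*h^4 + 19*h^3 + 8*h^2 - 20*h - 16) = -h^5 - 8*h^4 - 19*h^3 - 7*h^2 + 9*h + 46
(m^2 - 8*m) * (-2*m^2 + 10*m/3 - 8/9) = -2*m^4 + 58*m^3/3 - 248*m^2/9 + 64*m/9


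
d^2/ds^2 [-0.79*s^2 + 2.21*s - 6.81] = -1.58000000000000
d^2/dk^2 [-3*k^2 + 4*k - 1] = -6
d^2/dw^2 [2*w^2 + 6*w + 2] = 4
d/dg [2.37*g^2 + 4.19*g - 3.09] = 4.74*g + 4.19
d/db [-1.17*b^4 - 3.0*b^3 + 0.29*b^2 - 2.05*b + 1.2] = -4.68*b^3 - 9.0*b^2 + 0.58*b - 2.05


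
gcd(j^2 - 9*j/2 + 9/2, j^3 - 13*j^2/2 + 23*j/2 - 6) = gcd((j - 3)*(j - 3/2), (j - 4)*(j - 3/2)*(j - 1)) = j - 3/2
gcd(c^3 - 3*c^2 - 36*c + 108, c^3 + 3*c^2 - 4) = 1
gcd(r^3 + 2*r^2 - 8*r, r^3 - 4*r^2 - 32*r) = r^2 + 4*r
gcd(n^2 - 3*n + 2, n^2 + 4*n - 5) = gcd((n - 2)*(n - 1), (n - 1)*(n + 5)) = n - 1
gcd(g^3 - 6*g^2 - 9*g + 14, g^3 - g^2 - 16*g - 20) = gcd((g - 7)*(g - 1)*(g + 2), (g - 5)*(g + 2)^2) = g + 2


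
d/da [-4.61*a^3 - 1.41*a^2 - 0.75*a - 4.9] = -13.83*a^2 - 2.82*a - 0.75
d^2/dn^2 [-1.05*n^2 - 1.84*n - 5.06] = -2.10000000000000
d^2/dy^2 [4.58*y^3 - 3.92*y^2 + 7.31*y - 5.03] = 27.48*y - 7.84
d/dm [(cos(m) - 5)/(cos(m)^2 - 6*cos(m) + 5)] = sin(m)/(cos(m) - 1)^2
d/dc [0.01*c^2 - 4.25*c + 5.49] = 0.02*c - 4.25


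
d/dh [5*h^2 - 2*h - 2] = 10*h - 2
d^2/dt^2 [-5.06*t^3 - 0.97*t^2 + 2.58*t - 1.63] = -30.36*t - 1.94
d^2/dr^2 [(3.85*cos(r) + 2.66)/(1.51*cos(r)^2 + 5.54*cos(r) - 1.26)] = (0.0467356206495997*(1 - cos(r)^2)^2 - 0.0516280033911841*cos(r)^5 - 0.547834970120589*cos(r)^3 - 0.449766238559235*cos(r)^2 + 0.898549694308343*cos(r) + 1.28919491041964)/(0.272563176895307*cos(r)^2 + 1.0*cos(r) - 0.227436823104693)^3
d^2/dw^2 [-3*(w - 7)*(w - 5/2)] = -6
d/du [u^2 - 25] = 2*u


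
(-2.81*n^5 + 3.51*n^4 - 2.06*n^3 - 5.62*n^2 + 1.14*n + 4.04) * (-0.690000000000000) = 1.9389*n^5 - 2.4219*n^4 + 1.4214*n^3 + 3.8778*n^2 - 0.7866*n - 2.7876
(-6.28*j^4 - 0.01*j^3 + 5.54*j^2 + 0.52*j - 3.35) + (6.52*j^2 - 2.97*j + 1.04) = -6.28*j^4 - 0.01*j^3 + 12.06*j^2 - 2.45*j - 2.31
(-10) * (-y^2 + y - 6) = 10*y^2 - 10*y + 60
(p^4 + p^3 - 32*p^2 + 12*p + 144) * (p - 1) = p^5 - 33*p^3 + 44*p^2 + 132*p - 144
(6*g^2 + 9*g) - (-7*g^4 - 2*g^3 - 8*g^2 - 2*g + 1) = 7*g^4 + 2*g^3 + 14*g^2 + 11*g - 1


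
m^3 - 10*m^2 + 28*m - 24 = (m - 6)*(m - 2)^2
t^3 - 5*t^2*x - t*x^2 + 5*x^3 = (t - 5*x)*(t - x)*(t + x)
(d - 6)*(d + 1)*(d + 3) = d^3 - 2*d^2 - 21*d - 18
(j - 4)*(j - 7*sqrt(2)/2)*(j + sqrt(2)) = j^3 - 4*j^2 - 5*sqrt(2)*j^2/2 - 7*j + 10*sqrt(2)*j + 28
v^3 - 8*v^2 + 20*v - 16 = (v - 4)*(v - 2)^2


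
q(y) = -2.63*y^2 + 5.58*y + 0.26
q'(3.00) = -10.20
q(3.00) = -6.67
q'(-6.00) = 37.14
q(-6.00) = -127.90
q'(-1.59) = 13.94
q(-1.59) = -15.26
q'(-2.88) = 20.73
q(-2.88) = -37.62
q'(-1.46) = 13.26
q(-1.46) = -13.49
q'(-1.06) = 11.16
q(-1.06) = -8.61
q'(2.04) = -5.15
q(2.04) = 0.70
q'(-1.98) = 15.99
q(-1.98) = -21.10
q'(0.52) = 2.84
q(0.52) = 2.45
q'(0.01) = 5.53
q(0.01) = 0.32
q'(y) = 5.58 - 5.26*y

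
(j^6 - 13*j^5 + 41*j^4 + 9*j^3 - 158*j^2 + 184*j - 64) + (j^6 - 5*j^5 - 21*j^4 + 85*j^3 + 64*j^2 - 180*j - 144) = 2*j^6 - 18*j^5 + 20*j^4 + 94*j^3 - 94*j^2 + 4*j - 208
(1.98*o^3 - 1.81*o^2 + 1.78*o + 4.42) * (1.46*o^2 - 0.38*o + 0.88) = 2.8908*o^5 - 3.395*o^4 + 5.029*o^3 + 4.184*o^2 - 0.1132*o + 3.8896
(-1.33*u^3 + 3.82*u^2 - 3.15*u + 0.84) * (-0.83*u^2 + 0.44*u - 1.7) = 1.1039*u^5 - 3.7558*u^4 + 6.5563*u^3 - 8.5772*u^2 + 5.7246*u - 1.428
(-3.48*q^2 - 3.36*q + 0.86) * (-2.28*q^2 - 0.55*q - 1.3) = 7.9344*q^4 + 9.5748*q^3 + 4.4112*q^2 + 3.895*q - 1.118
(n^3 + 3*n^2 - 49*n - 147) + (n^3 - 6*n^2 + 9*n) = 2*n^3 - 3*n^2 - 40*n - 147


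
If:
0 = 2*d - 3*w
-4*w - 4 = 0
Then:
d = -3/2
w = -1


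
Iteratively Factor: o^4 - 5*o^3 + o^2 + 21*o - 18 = (o - 3)*(o^3 - 2*o^2 - 5*o + 6) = (o - 3)^2*(o^2 + o - 2) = (o - 3)^2*(o + 2)*(o - 1)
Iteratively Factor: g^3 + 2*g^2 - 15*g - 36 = (g + 3)*(g^2 - g - 12) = (g - 4)*(g + 3)*(g + 3)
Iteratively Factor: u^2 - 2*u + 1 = (u - 1)*(u - 1)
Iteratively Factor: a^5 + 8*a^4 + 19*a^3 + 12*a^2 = (a)*(a^4 + 8*a^3 + 19*a^2 + 12*a) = a*(a + 3)*(a^3 + 5*a^2 + 4*a) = a^2*(a + 3)*(a^2 + 5*a + 4) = a^2*(a + 1)*(a + 3)*(a + 4)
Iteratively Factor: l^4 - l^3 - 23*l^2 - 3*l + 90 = (l - 5)*(l^3 + 4*l^2 - 3*l - 18) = (l - 5)*(l + 3)*(l^2 + l - 6) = (l - 5)*(l + 3)^2*(l - 2)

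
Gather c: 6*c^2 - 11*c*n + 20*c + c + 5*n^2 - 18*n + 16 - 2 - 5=6*c^2 + c*(21 - 11*n) + 5*n^2 - 18*n + 9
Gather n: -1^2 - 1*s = -s - 1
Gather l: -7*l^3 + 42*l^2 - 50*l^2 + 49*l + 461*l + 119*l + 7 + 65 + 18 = -7*l^3 - 8*l^2 + 629*l + 90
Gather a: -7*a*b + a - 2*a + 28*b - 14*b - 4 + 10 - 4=a*(-7*b - 1) + 14*b + 2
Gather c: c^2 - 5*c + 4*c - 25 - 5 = c^2 - c - 30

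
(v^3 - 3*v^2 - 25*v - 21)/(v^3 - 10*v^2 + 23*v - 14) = (v^2 + 4*v + 3)/(v^2 - 3*v + 2)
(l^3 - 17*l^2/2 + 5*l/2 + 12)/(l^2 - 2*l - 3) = (l^2 - 19*l/2 + 12)/(l - 3)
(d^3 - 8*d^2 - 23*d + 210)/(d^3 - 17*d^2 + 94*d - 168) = (d + 5)/(d - 4)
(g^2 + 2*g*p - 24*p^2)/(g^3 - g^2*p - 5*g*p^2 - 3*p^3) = (-g^2 - 2*g*p + 24*p^2)/(-g^3 + g^2*p + 5*g*p^2 + 3*p^3)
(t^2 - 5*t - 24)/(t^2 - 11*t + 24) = (t + 3)/(t - 3)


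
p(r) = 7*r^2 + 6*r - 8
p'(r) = 14*r + 6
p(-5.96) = 204.89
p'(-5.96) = -77.44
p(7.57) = 438.55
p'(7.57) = 111.98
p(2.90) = 68.27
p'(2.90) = 46.60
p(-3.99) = 79.50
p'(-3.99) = -49.86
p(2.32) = 43.60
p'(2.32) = 38.48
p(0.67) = -0.84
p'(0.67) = 15.38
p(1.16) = 8.38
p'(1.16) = 22.24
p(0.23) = -6.25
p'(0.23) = 9.22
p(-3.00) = 37.00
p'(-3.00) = -36.00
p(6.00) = 280.00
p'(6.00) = 90.00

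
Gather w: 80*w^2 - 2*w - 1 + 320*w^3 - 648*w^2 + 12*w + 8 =320*w^3 - 568*w^2 + 10*w + 7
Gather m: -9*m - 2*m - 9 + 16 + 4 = 11 - 11*m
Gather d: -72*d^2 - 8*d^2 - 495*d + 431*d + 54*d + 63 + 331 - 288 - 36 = -80*d^2 - 10*d + 70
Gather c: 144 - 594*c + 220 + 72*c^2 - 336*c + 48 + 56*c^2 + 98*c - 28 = 128*c^2 - 832*c + 384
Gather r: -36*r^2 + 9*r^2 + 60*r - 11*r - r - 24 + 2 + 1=-27*r^2 + 48*r - 21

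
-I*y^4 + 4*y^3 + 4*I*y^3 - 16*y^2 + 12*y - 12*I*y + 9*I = (y - 3)*(y + I)*(y + 3*I)*(-I*y + I)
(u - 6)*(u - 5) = u^2 - 11*u + 30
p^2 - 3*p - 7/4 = (p - 7/2)*(p + 1/2)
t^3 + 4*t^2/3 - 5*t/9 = t*(t - 1/3)*(t + 5/3)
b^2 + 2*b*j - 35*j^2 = (b - 5*j)*(b + 7*j)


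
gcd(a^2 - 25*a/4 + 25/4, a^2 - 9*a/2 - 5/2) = a - 5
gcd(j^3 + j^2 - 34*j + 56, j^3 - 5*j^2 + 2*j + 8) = j^2 - 6*j + 8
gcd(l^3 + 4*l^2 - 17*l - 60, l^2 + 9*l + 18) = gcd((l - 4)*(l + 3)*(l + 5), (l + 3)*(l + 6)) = l + 3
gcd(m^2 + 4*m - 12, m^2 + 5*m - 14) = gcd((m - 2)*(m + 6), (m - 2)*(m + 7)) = m - 2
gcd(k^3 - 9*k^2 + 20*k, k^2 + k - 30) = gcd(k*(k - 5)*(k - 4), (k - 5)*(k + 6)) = k - 5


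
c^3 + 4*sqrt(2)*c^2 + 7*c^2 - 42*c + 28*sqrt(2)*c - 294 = (c + 7)*(c - 3*sqrt(2))*(c + 7*sqrt(2))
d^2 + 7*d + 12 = (d + 3)*(d + 4)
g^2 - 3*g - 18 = (g - 6)*(g + 3)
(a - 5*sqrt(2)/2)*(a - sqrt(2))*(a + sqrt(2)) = a^3 - 5*sqrt(2)*a^2/2 - 2*a + 5*sqrt(2)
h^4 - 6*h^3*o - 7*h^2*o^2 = h^2*(h - 7*o)*(h + o)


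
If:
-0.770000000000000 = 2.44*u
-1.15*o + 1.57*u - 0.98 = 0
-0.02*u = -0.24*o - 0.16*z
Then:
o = -1.28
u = -0.32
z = 1.89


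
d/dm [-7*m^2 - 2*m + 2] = -14*m - 2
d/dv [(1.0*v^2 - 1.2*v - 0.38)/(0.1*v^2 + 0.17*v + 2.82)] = (0.29*v^2 + 5.716*v - 3.3194)/(0.01*v^4 + 0.034*v^3 + 0.5929*v^2 + 0.9588*v + 7.9524)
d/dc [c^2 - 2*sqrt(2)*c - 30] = 2*c - 2*sqrt(2)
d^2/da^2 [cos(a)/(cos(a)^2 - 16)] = (-sin(a)^4 + 96*sin(a)^2 - 255)*cos(a)/((cos(a) - 4)^3*(cos(a) + 4)^3)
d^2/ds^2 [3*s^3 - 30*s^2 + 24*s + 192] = 18*s - 60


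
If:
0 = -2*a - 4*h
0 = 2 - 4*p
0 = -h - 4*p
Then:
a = 4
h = -2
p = 1/2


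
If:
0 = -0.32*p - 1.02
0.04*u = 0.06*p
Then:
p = -3.19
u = -4.78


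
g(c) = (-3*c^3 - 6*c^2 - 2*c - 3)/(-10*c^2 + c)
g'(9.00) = 0.30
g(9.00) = 3.36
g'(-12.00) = 0.30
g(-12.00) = -2.99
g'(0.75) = -2.09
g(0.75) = 1.88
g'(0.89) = -1.14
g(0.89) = 1.66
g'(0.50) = -8.09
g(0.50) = 2.94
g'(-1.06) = 0.55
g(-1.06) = 0.33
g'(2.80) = 0.24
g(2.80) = 1.61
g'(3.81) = 0.27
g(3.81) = 1.87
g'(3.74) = 0.27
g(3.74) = 1.85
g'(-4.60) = 0.29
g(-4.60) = -0.79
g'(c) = (20*c - 1)*(-3*c^3 - 6*c^2 - 2*c - 3)/(-10*c^2 + c)^2 + (-9*c^2 - 12*c - 2)/(-10*c^2 + c) = (30*c^4 - 6*c^3 - 26*c^2 - 60*c + 3)/(c^2*(100*c^2 - 20*c + 1))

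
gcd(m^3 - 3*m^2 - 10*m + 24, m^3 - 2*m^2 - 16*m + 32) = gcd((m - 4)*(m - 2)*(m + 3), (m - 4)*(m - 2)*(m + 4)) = m^2 - 6*m + 8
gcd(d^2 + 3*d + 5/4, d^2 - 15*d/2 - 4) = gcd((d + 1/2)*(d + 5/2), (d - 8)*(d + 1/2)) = d + 1/2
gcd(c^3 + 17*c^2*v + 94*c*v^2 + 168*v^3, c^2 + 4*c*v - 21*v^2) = c + 7*v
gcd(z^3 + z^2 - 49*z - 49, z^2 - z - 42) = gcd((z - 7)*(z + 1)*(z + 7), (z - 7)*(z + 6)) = z - 7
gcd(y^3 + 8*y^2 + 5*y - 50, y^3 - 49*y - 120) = y + 5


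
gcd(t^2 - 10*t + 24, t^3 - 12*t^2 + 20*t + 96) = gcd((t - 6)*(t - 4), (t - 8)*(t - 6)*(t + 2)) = t - 6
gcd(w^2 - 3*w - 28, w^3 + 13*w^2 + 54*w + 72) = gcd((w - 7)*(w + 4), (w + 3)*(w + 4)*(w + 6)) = w + 4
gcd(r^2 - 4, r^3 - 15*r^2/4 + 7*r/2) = r - 2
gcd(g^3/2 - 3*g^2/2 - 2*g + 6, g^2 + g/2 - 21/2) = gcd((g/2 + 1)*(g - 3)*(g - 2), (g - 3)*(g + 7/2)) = g - 3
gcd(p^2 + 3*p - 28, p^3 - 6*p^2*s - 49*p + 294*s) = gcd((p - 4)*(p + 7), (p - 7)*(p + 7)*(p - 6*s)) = p + 7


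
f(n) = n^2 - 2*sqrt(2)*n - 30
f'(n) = 2*n - 2*sqrt(2)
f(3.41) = -28.02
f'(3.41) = 3.99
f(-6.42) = 29.37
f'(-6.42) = -15.67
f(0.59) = -31.32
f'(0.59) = -1.65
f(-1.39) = -24.14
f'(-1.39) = -5.61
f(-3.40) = -8.82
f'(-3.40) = -9.63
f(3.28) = -28.52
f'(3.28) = 3.73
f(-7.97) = 56.06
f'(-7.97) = -18.77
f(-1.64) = -22.67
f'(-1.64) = -6.11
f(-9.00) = 76.46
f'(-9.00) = -20.83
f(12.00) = 80.06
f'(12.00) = 21.17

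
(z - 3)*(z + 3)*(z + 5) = z^3 + 5*z^2 - 9*z - 45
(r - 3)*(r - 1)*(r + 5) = r^3 + r^2 - 17*r + 15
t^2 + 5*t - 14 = (t - 2)*(t + 7)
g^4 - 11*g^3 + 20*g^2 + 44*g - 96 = (g - 8)*(g - 3)*(g - 2)*(g + 2)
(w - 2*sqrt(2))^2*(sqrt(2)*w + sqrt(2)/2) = sqrt(2)*w^3 - 8*w^2 + sqrt(2)*w^2/2 - 4*w + 8*sqrt(2)*w + 4*sqrt(2)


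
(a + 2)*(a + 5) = a^2 + 7*a + 10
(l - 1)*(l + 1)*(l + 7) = l^3 + 7*l^2 - l - 7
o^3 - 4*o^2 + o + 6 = (o - 3)*(o - 2)*(o + 1)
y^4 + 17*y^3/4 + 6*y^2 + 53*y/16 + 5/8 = (y + 1/2)^2*(y + 5/4)*(y + 2)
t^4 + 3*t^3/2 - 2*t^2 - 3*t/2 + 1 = (t - 1)*(t - 1/2)*(t + 1)*(t + 2)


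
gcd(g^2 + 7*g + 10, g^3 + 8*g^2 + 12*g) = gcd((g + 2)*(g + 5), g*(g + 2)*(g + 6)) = g + 2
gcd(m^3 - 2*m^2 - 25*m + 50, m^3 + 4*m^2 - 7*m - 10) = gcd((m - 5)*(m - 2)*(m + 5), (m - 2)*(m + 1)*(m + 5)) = m^2 + 3*m - 10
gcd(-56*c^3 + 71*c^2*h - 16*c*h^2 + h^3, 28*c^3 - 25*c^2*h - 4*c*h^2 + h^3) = 7*c^2 - 8*c*h + h^2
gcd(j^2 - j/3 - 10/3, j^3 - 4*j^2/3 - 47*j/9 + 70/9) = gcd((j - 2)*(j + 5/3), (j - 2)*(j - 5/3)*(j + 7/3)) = j - 2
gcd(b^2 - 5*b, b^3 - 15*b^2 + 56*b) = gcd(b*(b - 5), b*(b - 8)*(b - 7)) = b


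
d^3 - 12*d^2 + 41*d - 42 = (d - 7)*(d - 3)*(d - 2)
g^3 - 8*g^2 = g^2*(g - 8)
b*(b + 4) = b^2 + 4*b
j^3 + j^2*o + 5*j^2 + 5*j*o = j*(j + 5)*(j + o)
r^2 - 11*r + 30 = (r - 6)*(r - 5)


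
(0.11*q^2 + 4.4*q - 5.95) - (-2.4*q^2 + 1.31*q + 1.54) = 2.51*q^2 + 3.09*q - 7.49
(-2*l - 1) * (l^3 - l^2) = -2*l^4 + l^3 + l^2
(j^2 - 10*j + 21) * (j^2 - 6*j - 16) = j^4 - 16*j^3 + 65*j^2 + 34*j - 336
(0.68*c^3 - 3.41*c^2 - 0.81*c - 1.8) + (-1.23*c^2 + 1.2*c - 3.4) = 0.68*c^3 - 4.64*c^2 + 0.39*c - 5.2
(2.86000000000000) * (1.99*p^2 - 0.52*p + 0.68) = 5.6914*p^2 - 1.4872*p + 1.9448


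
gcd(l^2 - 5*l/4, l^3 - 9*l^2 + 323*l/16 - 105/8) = l - 5/4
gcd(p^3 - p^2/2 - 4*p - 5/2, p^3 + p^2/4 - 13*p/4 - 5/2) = p + 1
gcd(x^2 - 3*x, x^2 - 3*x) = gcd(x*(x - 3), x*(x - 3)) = x^2 - 3*x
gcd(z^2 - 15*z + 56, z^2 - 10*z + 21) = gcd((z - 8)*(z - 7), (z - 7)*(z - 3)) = z - 7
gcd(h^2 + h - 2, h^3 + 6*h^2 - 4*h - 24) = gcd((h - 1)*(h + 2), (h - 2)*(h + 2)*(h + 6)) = h + 2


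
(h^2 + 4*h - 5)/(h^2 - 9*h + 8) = (h + 5)/(h - 8)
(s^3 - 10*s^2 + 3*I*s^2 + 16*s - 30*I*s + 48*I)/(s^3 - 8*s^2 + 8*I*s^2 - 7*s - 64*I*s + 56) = (s^2 + s*(-2 + 3*I) - 6*I)/(s^2 + 8*I*s - 7)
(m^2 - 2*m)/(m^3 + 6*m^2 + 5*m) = (m - 2)/(m^2 + 6*m + 5)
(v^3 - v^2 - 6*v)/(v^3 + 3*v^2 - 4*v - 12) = v*(v - 3)/(v^2 + v - 6)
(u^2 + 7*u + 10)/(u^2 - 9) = (u^2 + 7*u + 10)/(u^2 - 9)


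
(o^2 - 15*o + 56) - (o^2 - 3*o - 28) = 84 - 12*o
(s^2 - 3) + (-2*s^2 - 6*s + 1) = -s^2 - 6*s - 2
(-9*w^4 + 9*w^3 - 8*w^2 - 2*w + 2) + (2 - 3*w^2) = -9*w^4 + 9*w^3 - 11*w^2 - 2*w + 4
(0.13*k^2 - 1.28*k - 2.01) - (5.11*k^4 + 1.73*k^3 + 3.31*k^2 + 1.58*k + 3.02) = -5.11*k^4 - 1.73*k^3 - 3.18*k^2 - 2.86*k - 5.03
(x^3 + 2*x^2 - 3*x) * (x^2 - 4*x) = x^5 - 2*x^4 - 11*x^3 + 12*x^2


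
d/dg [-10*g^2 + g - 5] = 1 - 20*g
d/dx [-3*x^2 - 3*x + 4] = -6*x - 3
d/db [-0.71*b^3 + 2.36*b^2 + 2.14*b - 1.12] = -2.13*b^2 + 4.72*b + 2.14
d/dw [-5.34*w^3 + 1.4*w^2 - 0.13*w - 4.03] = -16.02*w^2 + 2.8*w - 0.13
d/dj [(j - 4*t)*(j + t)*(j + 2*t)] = 3*j^2 - 2*j*t - 10*t^2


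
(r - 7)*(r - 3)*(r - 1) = r^3 - 11*r^2 + 31*r - 21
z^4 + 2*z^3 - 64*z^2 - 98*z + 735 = (z - 7)*(z - 3)*(z + 5)*(z + 7)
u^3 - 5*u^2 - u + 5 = (u - 5)*(u - 1)*(u + 1)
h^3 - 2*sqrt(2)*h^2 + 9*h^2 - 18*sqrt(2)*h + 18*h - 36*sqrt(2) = (h + 3)*(h + 6)*(h - 2*sqrt(2))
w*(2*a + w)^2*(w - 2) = 4*a^2*w^2 - 8*a^2*w + 4*a*w^3 - 8*a*w^2 + w^4 - 2*w^3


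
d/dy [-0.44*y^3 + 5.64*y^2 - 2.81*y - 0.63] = -1.32*y^2 + 11.28*y - 2.81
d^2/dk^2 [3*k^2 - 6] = 6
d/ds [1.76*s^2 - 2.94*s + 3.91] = 3.52*s - 2.94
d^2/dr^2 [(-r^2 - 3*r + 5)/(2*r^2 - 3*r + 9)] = 6*(-6*r^3 + 38*r^2 + 24*r - 69)/(8*r^6 - 36*r^5 + 162*r^4 - 351*r^3 + 729*r^2 - 729*r + 729)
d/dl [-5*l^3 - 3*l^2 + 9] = 3*l*(-5*l - 2)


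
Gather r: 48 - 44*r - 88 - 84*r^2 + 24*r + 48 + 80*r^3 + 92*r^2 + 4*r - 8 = 80*r^3 + 8*r^2 - 16*r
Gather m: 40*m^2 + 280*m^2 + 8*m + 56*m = 320*m^2 + 64*m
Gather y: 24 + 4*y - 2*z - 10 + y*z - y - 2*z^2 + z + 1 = y*(z + 3) - 2*z^2 - z + 15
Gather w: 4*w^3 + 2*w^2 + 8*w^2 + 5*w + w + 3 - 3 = 4*w^3 + 10*w^2 + 6*w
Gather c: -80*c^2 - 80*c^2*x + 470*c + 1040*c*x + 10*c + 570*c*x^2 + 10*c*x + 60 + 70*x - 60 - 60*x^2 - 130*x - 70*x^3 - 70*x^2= c^2*(-80*x - 80) + c*(570*x^2 + 1050*x + 480) - 70*x^3 - 130*x^2 - 60*x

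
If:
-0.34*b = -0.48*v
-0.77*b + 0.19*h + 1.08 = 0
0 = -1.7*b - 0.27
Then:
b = -0.16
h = -6.33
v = -0.11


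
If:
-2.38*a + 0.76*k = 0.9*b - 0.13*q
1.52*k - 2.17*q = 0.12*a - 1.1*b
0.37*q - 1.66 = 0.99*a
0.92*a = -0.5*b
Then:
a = -1.51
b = 2.79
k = -1.52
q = 0.43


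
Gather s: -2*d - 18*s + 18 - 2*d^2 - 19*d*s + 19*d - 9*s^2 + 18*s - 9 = -2*d^2 - 19*d*s + 17*d - 9*s^2 + 9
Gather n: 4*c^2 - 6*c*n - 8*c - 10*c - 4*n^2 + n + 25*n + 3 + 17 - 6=4*c^2 - 18*c - 4*n^2 + n*(26 - 6*c) + 14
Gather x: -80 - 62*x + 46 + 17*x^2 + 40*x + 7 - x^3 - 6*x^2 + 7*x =-x^3 + 11*x^2 - 15*x - 27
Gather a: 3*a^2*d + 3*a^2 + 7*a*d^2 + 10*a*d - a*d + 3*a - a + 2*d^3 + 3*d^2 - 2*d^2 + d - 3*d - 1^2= a^2*(3*d + 3) + a*(7*d^2 + 9*d + 2) + 2*d^3 + d^2 - 2*d - 1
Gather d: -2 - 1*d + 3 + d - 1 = 0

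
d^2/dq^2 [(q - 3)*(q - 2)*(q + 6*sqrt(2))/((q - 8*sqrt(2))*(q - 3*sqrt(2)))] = 2*(-85*sqrt(2)*q^3 + 332*q^3 - 2340*sqrt(2)*q^2 + 720*q^2 + 3672*q + 4320*sqrt(2)*q - 43200 + 23976*sqrt(2))/(q^6 - 33*sqrt(2)*q^5 + 870*q^4 - 5830*sqrt(2)*q^3 + 41760*q^2 - 76032*sqrt(2)*q + 110592)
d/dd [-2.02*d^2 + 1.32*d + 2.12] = 1.32 - 4.04*d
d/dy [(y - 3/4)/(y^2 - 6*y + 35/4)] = 4*(-4*y^2 + 6*y + 17)/(16*y^4 - 192*y^3 + 856*y^2 - 1680*y + 1225)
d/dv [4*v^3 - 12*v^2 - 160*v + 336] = 12*v^2 - 24*v - 160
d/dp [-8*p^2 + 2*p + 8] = 2 - 16*p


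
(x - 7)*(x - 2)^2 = x^3 - 11*x^2 + 32*x - 28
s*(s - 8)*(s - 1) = s^3 - 9*s^2 + 8*s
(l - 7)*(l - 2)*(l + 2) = l^3 - 7*l^2 - 4*l + 28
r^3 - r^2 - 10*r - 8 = (r - 4)*(r + 1)*(r + 2)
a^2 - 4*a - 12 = (a - 6)*(a + 2)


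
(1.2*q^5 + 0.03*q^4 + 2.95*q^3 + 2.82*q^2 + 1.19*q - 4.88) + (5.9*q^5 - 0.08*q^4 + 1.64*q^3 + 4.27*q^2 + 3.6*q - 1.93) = 7.1*q^5 - 0.05*q^4 + 4.59*q^3 + 7.09*q^2 + 4.79*q - 6.81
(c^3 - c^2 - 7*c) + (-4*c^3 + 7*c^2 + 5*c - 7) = -3*c^3 + 6*c^2 - 2*c - 7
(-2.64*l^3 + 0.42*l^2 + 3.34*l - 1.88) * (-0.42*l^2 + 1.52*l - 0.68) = 1.1088*l^5 - 4.1892*l^4 + 1.0308*l^3 + 5.5808*l^2 - 5.1288*l + 1.2784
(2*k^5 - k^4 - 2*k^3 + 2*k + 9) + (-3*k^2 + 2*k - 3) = 2*k^5 - k^4 - 2*k^3 - 3*k^2 + 4*k + 6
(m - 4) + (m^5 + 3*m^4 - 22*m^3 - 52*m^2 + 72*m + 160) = m^5 + 3*m^4 - 22*m^3 - 52*m^2 + 73*m + 156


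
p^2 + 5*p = p*(p + 5)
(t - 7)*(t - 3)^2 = t^3 - 13*t^2 + 51*t - 63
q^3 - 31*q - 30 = (q - 6)*(q + 1)*(q + 5)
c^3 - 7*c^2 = c^2*(c - 7)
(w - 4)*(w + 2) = w^2 - 2*w - 8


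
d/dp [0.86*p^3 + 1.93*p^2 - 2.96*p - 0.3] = 2.58*p^2 + 3.86*p - 2.96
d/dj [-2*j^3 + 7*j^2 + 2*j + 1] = -6*j^2 + 14*j + 2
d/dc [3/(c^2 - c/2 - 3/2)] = 6*(1 - 4*c)/(-2*c^2 + c + 3)^2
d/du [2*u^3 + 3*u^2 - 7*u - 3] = 6*u^2 + 6*u - 7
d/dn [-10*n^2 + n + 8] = 1 - 20*n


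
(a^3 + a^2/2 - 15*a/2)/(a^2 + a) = (2*a^2 + a - 15)/(2*(a + 1))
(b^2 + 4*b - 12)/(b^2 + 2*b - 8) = (b + 6)/(b + 4)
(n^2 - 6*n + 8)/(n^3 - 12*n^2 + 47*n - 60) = (n - 2)/(n^2 - 8*n + 15)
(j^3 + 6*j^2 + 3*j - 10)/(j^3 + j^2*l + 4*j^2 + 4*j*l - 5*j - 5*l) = (j + 2)/(j + l)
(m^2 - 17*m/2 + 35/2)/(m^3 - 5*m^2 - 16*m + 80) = (m - 7/2)/(m^2 - 16)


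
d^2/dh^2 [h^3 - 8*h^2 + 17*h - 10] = 6*h - 16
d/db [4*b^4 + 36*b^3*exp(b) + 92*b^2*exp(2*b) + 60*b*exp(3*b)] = 36*b^3*exp(b) + 16*b^3 + 184*b^2*exp(2*b) + 108*b^2*exp(b) + 180*b*exp(3*b) + 184*b*exp(2*b) + 60*exp(3*b)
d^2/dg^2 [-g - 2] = 0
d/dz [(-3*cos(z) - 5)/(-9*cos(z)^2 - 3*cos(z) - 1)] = 3*(9*cos(z)^2 + 30*cos(z) + 4)*sin(z)/(-9*sin(z)^2 + 3*cos(z) + 10)^2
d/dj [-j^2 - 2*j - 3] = -2*j - 2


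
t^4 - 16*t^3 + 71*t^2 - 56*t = t*(t - 8)*(t - 7)*(t - 1)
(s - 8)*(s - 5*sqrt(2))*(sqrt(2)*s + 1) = sqrt(2)*s^3 - 8*sqrt(2)*s^2 - 9*s^2 - 5*sqrt(2)*s + 72*s + 40*sqrt(2)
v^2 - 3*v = v*(v - 3)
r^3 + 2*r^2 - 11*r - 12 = (r - 3)*(r + 1)*(r + 4)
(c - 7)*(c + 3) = c^2 - 4*c - 21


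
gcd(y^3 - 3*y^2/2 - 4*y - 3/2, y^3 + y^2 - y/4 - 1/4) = y^2 + 3*y/2 + 1/2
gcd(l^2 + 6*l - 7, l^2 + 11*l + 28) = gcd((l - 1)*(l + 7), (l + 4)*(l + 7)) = l + 7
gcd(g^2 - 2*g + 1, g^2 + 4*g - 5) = g - 1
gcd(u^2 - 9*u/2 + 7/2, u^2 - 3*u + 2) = u - 1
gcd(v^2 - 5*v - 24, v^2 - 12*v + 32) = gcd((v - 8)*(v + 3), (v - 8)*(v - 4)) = v - 8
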